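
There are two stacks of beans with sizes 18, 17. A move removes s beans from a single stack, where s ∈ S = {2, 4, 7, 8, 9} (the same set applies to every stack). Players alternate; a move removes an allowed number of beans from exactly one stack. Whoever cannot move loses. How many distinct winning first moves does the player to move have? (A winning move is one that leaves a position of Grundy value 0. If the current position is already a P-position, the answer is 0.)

1

All stacks use S = {2, 4, 7, 8, 9}:
G(0) = 0
G(1) = mex{} = 0
G(2) = mex{0} = 1
G(3) = mex{0} = 1
G(4) = mex{1,0} = 2
G(5) = mex{1,0} = 2
G(6) = mex{2,1} = 0
G(7) = mex{2,1,0} = 3
G(8) = mex{0,2,0,0} = 1
G(9) = mex{3,2,1,0,0} = 4
G(10) = mex{1,0,1,1,0} = 2
G(11) = mex{4,3,2,1,1} = 0
G(12) = mex{2,1,2,2,1} = 0
G(13) = mex{0,4,0,2,2} = 1
G(14) = mex{0,2,3,0,2} = 1
G(15) = mex{1,0,1,3,0} = 2
G(16) = mex{1,0,4,1,3} = 2
G(17) = mex{2,1,2,4,1} = 0
G(18) = mex{2,1,0,2,4} = 3
Stack A: G(18) = 3.
Stack B: G(17) = 0.
Combined Grundy value = 3 ⊕ 0 = 3.
A winning move leaves total XOR = 0, i.e. changes one component's Grundy value g to g ⊕ X where X is the current total.
Stack A: need g' = 3⊕3 = 0. Options: 18−2→G=2, 18−4→G=1, 18−7→G=0, 18−8→G=2, 18−9→G=4. Hits: 1.
Stack B: need g' = 0⊕3 = 3. Options: 17−2→G=2, 17−4→G=1, 17−7→G=2, 17−8→G=4, 17−9→G=1. Hits: 0.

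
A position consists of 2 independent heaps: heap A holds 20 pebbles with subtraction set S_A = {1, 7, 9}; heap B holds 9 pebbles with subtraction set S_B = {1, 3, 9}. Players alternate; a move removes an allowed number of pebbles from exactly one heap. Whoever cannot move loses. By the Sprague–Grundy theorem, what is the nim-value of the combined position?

1

Heap A, S = {1, 7, 9}:
n :  0  1  2  3  4  5  6  7  8  9 10 11 12 13 14 15 16 17 18 19 20
G :  0  1  0  1  0  1  0  1  0  1  0  1  0  1  0  1  0  1  0  1  0
G_A(20) = 0.
Heap B, S = {1, 3, 9}:
G(0) = 0
G(1) = mex{0} = 1
G(2) = mex{1} = 0
G(3) = mex{0,0} = 1
G(4) = mex{1,1} = 0
G(5) = mex{0,0} = 1
G(6) = mex{1,1} = 0
G(7) = mex{0,0} = 1
G(8) = mex{1,1} = 0
G(9) = mex{0,0,0} = 1
G_B(9) = 1.
Combined Grundy value = 0 ⊕ 1 = 1.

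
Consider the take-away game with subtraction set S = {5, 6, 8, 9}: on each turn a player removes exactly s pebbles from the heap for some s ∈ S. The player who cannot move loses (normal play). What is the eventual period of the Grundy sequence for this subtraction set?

14

n :  0  1  2  3  4  5  6  7  8  9 10 11 12 13 14 15 16 17 18 19 20 21 22 23 24 25 26 27 28 29
G :  0  0  0  0  0  1  1  1  1  1  2  2  2  2  0  0  0  0  0  1  1  1  1  1  2  2  2  2  0  0
G(n+14) = G(n) holds for n = 0,…,8 (a full window of length max(S) = 9), so the sequence is purely periodic with period 14.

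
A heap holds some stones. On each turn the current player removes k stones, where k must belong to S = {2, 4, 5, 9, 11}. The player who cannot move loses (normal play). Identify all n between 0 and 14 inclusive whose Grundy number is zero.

0, 1, 7, 8, 14

n :  0  1  2  3  4  5  6  7  8  9 10 11 12 13 14
G :  0  0  1  1  2  2  3  0  0  1  1  2  2  3  0
P-positions are exactly the n with G(n) = 0.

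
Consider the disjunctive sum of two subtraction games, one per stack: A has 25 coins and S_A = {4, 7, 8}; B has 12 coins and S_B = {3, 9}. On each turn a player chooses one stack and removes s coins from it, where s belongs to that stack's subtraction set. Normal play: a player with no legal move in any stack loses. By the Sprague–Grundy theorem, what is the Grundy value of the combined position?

0

Stack A, S = {4, 7, 8}:
G(0) = 0
G(1) = mex{} = 0
G(2) = mex{} = 0
G(3) = mex{} = 0
G(4) = mex{0} = 1
G(5) = mex{0} = 1
G(6) = mex{0} = 1
G(7) = mex{0,0} = 1
G(8) = mex{1,0,0} = 2
G(9) = mex{1,0,0} = 2
G(10) = mex{1,0,0} = 2
G(11) = mex{1,1,0} = 2
G(12) = mex{2,1,1} = 0
G(13) = mex{2,1,1} = 0
G(14) = mex{2,1,1} = 0
G(15) = mex{2,2,1} = 0
G(16) = mex{0,2,2} = 1
G(17) = mex{0,2,2} = 1
G(18) = mex{0,2,2} = 1
G(19) = mex{0,0,2} = 1
G(20) = mex{1,0,0} = 2
G(21) = mex{1,0,0} = 2
G(22) = mex{1,0,0} = 2
G(23) = mex{1,1,0} = 2
G(24) = mex{2,1,1} = 0
G(25) = mex{2,1,1} = 0
G_A(25) = 0.
Stack B, S = {3, 9}:
n :  0  1  2  3  4  5  6  7  8  9 10 11 12
G :  0  0  0  1  1  1  0  0  0  1  1  1  0
G_B(12) = 0.
Combined Grundy value = 0 ⊕ 0 = 0.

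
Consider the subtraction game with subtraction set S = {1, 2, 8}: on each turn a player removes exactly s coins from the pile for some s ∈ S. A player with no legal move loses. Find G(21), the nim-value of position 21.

G(0) = 0
G(1) = mex{0} = 1
G(2) = mex{1,0} = 2
G(3) = mex{2,1} = 0
G(4) = mex{0,2} = 1
G(5) = mex{1,0} = 2
G(6) = mex{2,1} = 0
G(7) = mex{0,2} = 1
G(8) = mex{1,0,0} = 2
G(9) = mex{2,1,1} = 0
G(10) = mex{0,2,2} = 1
G(11) = mex{1,0,0} = 2
G(12) = mex{2,1,1} = 0
G(13) = mex{0,2,2} = 1
G(14) = mex{1,0,0} = 2
G(15) = mex{2,1,1} = 0
G(16) = mex{0,2,2} = 1
G(17) = mex{1,0,0} = 2
G(18) = mex{2,1,1} = 0
G(19) = mex{0,2,2} = 1
G(20) = mex{1,0,0} = 2
G(21) = mex{2,1,1} = 0

0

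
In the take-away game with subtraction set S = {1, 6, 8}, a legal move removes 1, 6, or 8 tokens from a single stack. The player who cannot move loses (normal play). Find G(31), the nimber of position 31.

n :  0  1  2  3  4  5  6  7  8  9 10 11 12 13 14 15 16 17 18 19 20 21 22 23 24 25 26 27 28 29 30 31
G :  0  1  0  1  0  1  2  0  1  0  1  0  1  2  0  1  0  1  0  1  2  0  1  0  1  0  1  2  0  1  0  1

1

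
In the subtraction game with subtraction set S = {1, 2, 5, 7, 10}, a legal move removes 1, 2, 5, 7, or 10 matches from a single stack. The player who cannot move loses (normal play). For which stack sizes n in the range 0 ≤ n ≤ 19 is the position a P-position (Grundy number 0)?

0, 3, 6, 9, 12, 15, 18

G(0) = 0
G(1) = mex{0} = 1
G(2) = mex{1,0} = 2
G(3) = mex{2,1} = 0
G(4) = mex{0,2} = 1
G(5) = mex{1,0,0} = 2
G(6) = mex{2,1,1} = 0
G(7) = mex{0,2,2,0} = 1
G(8) = mex{1,0,0,1} = 2
G(9) = mex{2,1,1,2} = 0
G(10) = mex{0,2,2,0,0} = 1
G(11) = mex{1,0,0,1,1} = 2
G(12) = mex{2,1,1,2,2} = 0
G(13) = mex{0,2,2,0,0} = 1
G(14) = mex{1,0,0,1,1} = 2
G(15) = mex{2,1,1,2,2} = 0
G(16) = mex{0,2,2,0,0} = 1
G(17) = mex{1,0,0,1,1} = 2
G(18) = mex{2,1,1,2,2} = 0
G(19) = mex{0,2,2,0,0} = 1
P-positions are exactly the n with G(n) = 0.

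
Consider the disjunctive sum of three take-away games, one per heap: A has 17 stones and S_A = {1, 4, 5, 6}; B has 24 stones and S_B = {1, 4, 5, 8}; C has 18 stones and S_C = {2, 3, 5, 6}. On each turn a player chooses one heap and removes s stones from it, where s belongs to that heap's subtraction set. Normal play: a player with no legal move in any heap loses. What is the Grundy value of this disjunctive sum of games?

7

Heap A, S = {1, 4, 5, 6}:
n :  0  1  2  3  4  5  6  7  8  9 10 11 12 13 14 15 16 17
G :  0  1  0  1  2  3  2  3  4  0  1  0  1  2  3  2  3  4
G_A(17) = 4.
Heap B, S = {1, 4, 5, 8}:
G(0) = 0
G(1) = mex{0} = 1
G(2) = mex{1} = 0
G(3) = mex{0} = 1
G(4) = mex{1,0} = 2
G(5) = mex{2,1,0} = 3
G(6) = mex{3,0,1} = 2
G(7) = mex{2,1,0} = 3
G(8) = mex{3,2,1,0} = 4
G(9) = mex{4,3,2,1} = 0
G(10) = mex{0,2,3,0} = 1
G(11) = mex{1,3,2,1} = 0
G(12) = mex{0,4,3,2} = 1
G(13) = mex{1,0,4,3} = 2
G(14) = mex{2,1,0,2} = 3
G(15) = mex{3,0,1,3} = 2
G(16) = mex{2,1,0,4} = 3
G(17) = mex{3,2,1,0} = 4
G(18) = mex{4,3,2,1} = 0
G(19) = mex{0,2,3,0} = 1
G(20) = mex{1,3,2,1} = 0
G(21) = mex{0,4,3,2} = 1
G(22) = mex{1,0,4,3} = 2
G(23) = mex{2,1,0,2} = 3
G(24) = mex{3,0,1,3} = 2
G_B(24) = 2.
Heap C, S = {2, 3, 5, 6}:
G(0) = 0
G(1) = mex{} = 0
G(2) = mex{0} = 1
G(3) = mex{0,0} = 1
G(4) = mex{1,0} = 2
G(5) = mex{1,1,0} = 2
G(6) = mex{2,1,0,0} = 3
G(7) = mex{2,2,1,0} = 3
G(8) = mex{3,2,1,1} = 0
G(9) = mex{3,3,2,1} = 0
G(10) = mex{0,3,2,2} = 1
G(11) = mex{0,0,3,2} = 1
G(12) = mex{1,0,3,3} = 2
G(13) = mex{1,1,0,3} = 2
G(14) = mex{2,1,0,0} = 3
G(15) = mex{2,2,1,0} = 3
G(16) = mex{3,2,1,1} = 0
G(17) = mex{3,3,2,1} = 0
G(18) = mex{0,3,2,2} = 1
G_C(18) = 1.
Combined Grundy value = 4 ⊕ 2 ⊕ 1 = 7.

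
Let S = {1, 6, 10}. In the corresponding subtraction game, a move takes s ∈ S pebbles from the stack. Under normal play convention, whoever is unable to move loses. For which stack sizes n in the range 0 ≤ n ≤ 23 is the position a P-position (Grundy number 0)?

n :  0  1  2  3  4  5  6  7  8  9 10 11 12 13 14 15 16 17 18 19 20 21 22 23
G :  0  1  0  1  0  1  2  0  1  0  1  0  1  2  3  2  0  1  0  1  0  1  2  0
P-positions are exactly the n with G(n) = 0.

0, 2, 4, 7, 9, 11, 16, 18, 20, 23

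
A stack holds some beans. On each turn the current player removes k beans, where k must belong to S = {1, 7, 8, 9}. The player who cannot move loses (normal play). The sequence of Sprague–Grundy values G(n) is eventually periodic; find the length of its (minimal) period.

G(0) = 0
G(1) = mex{0} = 1
G(2) = mex{1} = 0
G(3) = mex{0} = 1
G(4) = mex{1} = 0
G(5) = mex{0} = 1
G(6) = mex{1} = 0
G(7) = mex{0,0} = 1
G(8) = mex{1,1,0} = 2
G(9) = mex{2,0,1,0} = 3
G(10) = mex{3,1,0,1} = 2
G(11) = mex{2,0,1,0} = 3
G(12) = mex{3,1,0,1} = 2
G(13) = mex{2,0,1,0} = 3
G(14) = mex{3,1,0,1} = 2
G(15) = mex{2,2,1,0} = 3
G(16) = mex{3,3,2,1} = 0
G(17) = mex{0,2,3,2} = 1
G(18) = mex{1,3,2,3} = 0
G(19) = mex{0,2,3,2} = 1
G(20) = mex{1,3,2,3} = 0
G(21) = mex{0,2,3,2} = 1
G(22) = mex{1,3,2,3} = 0
G(23) = mex{0,0,3,2} = 1
G(24) = mex{1,1,0,3} = 2
G(25) = mex{2,0,1,0} = 3
G(26) = mex{3,1,0,1} = 2
G(27) = mex{2,0,1,0} = 3
G(28) = mex{3,1,0,1} = 2
G(29) = mex{2,0,1,0} = 3
G(30) = mex{3,1,0,1} = 2
G(31) = mex{2,2,1,0} = 3
G(32) = mex{3,3,2,1} = 0
G(33) = mex{0,2,3,2} = 1
G(n+16) = G(n) holds for n = 0,…,8 (a full window of length max(S) = 9), so the sequence is purely periodic with period 16.

16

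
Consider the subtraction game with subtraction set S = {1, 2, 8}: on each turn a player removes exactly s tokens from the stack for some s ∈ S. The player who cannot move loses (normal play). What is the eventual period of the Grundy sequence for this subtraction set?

3

G(0) = 0
G(1) = mex{0} = 1
G(2) = mex{1,0} = 2
G(3) = mex{2,1} = 0
G(4) = mex{0,2} = 1
G(5) = mex{1,0} = 2
G(6) = mex{2,1} = 0
G(7) = mex{0,2} = 1
G(8) = mex{1,0,0} = 2
G(9) = mex{2,1,1} = 0
G(10) = mex{0,2,2} = 1
G(11) = mex{1,0,0} = 2
G(12) = mex{2,1,1} = 0
G(13) = mex{0,2,2} = 1
G(14) = mex{1,0,0} = 2
G(n+3) = G(n) holds for n = 0,…,7 (a full window of length max(S) = 8), so the sequence is purely periodic with period 3.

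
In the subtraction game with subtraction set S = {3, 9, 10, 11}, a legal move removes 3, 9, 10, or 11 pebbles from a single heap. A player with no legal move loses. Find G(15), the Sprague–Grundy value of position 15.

G(0) = 0
G(1) = mex{} = 0
G(2) = mex{} = 0
G(3) = mex{0} = 1
G(4) = mex{0} = 1
G(5) = mex{0} = 1
G(6) = mex{1} = 0
G(7) = mex{1} = 0
G(8) = mex{1} = 0
G(9) = mex{0,0} = 1
G(10) = mex{0,0,0} = 1
G(11) = mex{0,0,0,0} = 1
G(12) = mex{1,1,0,0} = 2
G(13) = mex{1,1,1,0} = 2
G(14) = mex{1,1,1,1} = 0
G(15) = mex{2,0,1,1} = 3

3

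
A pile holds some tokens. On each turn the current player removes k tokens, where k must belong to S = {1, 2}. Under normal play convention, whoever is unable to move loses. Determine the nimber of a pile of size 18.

0

n :  0  1  2  3  4  5  6  7  8  9 10 11 12 13 14 15 16 17 18
G :  0  1  2  0  1  2  0  1  2  0  1  2  0  1  2  0  1  2  0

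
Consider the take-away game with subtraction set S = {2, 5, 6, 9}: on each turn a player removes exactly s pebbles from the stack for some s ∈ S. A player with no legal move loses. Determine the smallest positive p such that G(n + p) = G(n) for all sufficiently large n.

11

n :  0  1  2  3  4  5  6  7  8  9 10 11 12 13 14 15 16 17 18 19 20 21 22 23
G :  0  0  1  1  0  2  1  3  0  2  1  0  0  1  1  0  2  1  3  0  2  1  0  0
G(n+11) = G(n) holds for n = 0,…,8 (a full window of length max(S) = 9), so the sequence is purely periodic with period 11.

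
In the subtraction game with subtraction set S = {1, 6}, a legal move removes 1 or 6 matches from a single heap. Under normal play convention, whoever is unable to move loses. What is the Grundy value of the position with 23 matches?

0

G(0) = 0
G(1) = mex{0} = 1
G(2) = mex{1} = 0
G(3) = mex{0} = 1
G(4) = mex{1} = 0
G(5) = mex{0} = 1
G(6) = mex{1,0} = 2
G(7) = mex{2,1} = 0
G(8) = mex{0,0} = 1
G(9) = mex{1,1} = 0
G(10) = mex{0,0} = 1
G(11) = mex{1,1} = 0
G(12) = mex{0,2} = 1
G(13) = mex{1,0} = 2
G(14) = mex{2,1} = 0
G(15) = mex{0,0} = 1
G(16) = mex{1,1} = 0
G(17) = mex{0,0} = 1
G(18) = mex{1,1} = 0
G(19) = mex{0,2} = 1
G(20) = mex{1,0} = 2
G(21) = mex{2,1} = 0
G(22) = mex{0,0} = 1
G(23) = mex{1,1} = 0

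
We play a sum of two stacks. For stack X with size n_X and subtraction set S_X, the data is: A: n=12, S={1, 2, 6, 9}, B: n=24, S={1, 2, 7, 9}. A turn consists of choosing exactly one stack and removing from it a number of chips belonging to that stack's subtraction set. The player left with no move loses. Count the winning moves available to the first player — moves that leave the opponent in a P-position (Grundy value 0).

0

Stack A, S = {1, 2, 6, 9}:
n :  0  1  2  3  4  5  6  7  8  9 10 11 12
G :  0  1  2  0  1  2  3  0  1  2  0  1  2
G_A(12) = 2.
Stack B, S = {1, 2, 7, 9}:
n :  0  1  2  3  4  5  6  7  8  9 10 11 12 13 14 15 16 17 18 19 20 21 22 23 24
G :  0  1  2  0  1  2  0  1  2  3  4  0  1  2  0  1  2  0  1  2  3  4  0  1  2
G_B(24) = 2.
Combined Grundy value = 2 ⊕ 2 = 0.
A winning move leaves total XOR = 0, i.e. changes one component's Grundy value g to g ⊕ X where X is the current total.
Stack A: target g' = 2⊕0 = 2, but every legal move changes the Grundy value (mex property), so 0 moves.
Stack B: target g' = 2⊕0 = 2, but every legal move changes the Grundy value (mex property), so 0 moves.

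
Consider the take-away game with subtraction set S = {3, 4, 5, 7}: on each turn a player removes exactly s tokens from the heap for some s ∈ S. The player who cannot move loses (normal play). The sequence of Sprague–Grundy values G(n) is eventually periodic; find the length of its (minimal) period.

n :  0  1  2  3  4  5  6  7  8  9 10 11 12 13 14 15 16 17 18 19 20 21
G :  0  0  0  1  1  1  2  2  2  3  0  0  0  1  1  1  2  2  2  3  0  0
G(n+10) = G(n) holds for n = 0,…,6 (a full window of length max(S) = 7), so the sequence is purely periodic with period 10.

10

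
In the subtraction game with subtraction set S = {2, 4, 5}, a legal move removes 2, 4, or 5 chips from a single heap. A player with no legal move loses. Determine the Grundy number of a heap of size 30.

1

G(0) = 0
G(1) = mex{} = 0
G(2) = mex{0} = 1
G(3) = mex{0} = 1
G(4) = mex{1,0} = 2
G(5) = mex{1,0,0} = 2
G(6) = mex{2,1,0} = 3
G(7) = mex{2,1,1} = 0
G(8) = mex{3,2,1} = 0
G(9) = mex{0,2,2} = 1
G(10) = mex{0,3,2} = 1
G(11) = mex{1,0,3} = 2
G(12) = mex{1,0,0} = 2
G(13) = mex{2,1,0} = 3
G(14) = mex{2,1,1} = 0
G(15) = mex{3,2,1} = 0
G(16) = mex{0,2,2} = 1
G(17) = mex{0,3,2} = 1
G(18) = mex{1,0,3} = 2
G(19) = mex{1,0,0} = 2
G(20) = mex{2,1,0} = 3
G(21) = mex{2,1,1} = 0
G(22) = mex{3,2,1} = 0
G(23) = mex{0,2,2} = 1
G(24) = mex{0,3,2} = 1
G(25) = mex{1,0,3} = 2
G(26) = mex{1,0,0} = 2
G(27) = mex{2,1,0} = 3
G(28) = mex{2,1,1} = 0
G(29) = mex{3,2,1} = 0
G(30) = mex{0,2,2} = 1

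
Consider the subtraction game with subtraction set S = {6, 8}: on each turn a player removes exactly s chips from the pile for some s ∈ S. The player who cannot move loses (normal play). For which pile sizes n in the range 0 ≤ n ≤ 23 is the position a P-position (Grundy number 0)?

0, 1, 2, 3, 4, 5, 14, 15, 16, 17, 18, 19

G(0) = 0
G(1) = mex{} = 0
G(2) = mex{} = 0
G(3) = mex{} = 0
G(4) = mex{} = 0
G(5) = mex{} = 0
G(6) = mex{0} = 1
G(7) = mex{0} = 1
G(8) = mex{0,0} = 1
G(9) = mex{0,0} = 1
G(10) = mex{0,0} = 1
G(11) = mex{0,0} = 1
G(12) = mex{1,0} = 2
G(13) = mex{1,0} = 2
G(14) = mex{1,1} = 0
G(15) = mex{1,1} = 0
G(16) = mex{1,1} = 0
G(17) = mex{1,1} = 0
G(18) = mex{2,1} = 0
G(19) = mex{2,1} = 0
G(20) = mex{0,2} = 1
G(21) = mex{0,2} = 1
G(22) = mex{0,0} = 1
G(23) = mex{0,0} = 1
P-positions are exactly the n with G(n) = 0.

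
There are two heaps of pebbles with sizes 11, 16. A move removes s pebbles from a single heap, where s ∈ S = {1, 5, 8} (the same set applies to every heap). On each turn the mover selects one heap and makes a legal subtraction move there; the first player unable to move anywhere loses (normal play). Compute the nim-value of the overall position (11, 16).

2

All heaps use S = {1, 5, 8}:
n :  0  1  2  3  4  5  6  7  8  9 10 11 12 13 14 15 16
G :  0  1  0  1  0  1  0  1  2  3  2  3  2  0  1  0  1
Heap A: G(11) = 3.
Heap B: G(16) = 1.
Combined Grundy value = 3 ⊕ 1 = 2.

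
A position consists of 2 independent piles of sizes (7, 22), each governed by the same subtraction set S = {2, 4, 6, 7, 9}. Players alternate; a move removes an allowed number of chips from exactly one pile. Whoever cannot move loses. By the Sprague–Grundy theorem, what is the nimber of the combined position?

All piles use S = {2, 4, 6, 7, 9}:
n :  0  1  2  3  4  5  6  7  8  9 10 11 12 13 14 15 16 17 18 19 20 21 22
G :  0  0  1  1  2  2  3  3  4  4  5  0  0  1  1  2  2  3  3  4  4  5  0
Pile A: G(7) = 3.
Pile B: G(22) = 0.
Combined Grundy value = 3 ⊕ 0 = 3.

3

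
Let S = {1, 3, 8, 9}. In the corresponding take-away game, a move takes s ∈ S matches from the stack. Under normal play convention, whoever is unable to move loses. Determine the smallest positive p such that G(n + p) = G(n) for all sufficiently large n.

G(0) = 0
G(1) = mex{0} = 1
G(2) = mex{1} = 0
G(3) = mex{0,0} = 1
G(4) = mex{1,1} = 0
G(5) = mex{0,0} = 1
G(6) = mex{1,1} = 0
G(7) = mex{0,0} = 1
G(8) = mex{1,1,0} = 2
G(9) = mex{2,0,1,0} = 3
G(10) = mex{3,1,0,1} = 2
G(11) = mex{2,2,1,0} = 3
G(12) = mex{3,3,0,1} = 2
G(13) = mex{2,2,1,0} = 3
G(14) = mex{3,3,0,1} = 2
G(15) = mex{2,2,1,0} = 3
G(16) = mex{3,3,2,1} = 0
G(17) = mex{0,2,3,2} = 1
G(18) = mex{1,3,2,3} = 0
G(19) = mex{0,0,3,2} = 1
G(20) = mex{1,1,2,3} = 0
G(21) = mex{0,0,3,2} = 1
G(22) = mex{1,1,2,3} = 0
G(23) = mex{0,0,3,2} = 1
G(24) = mex{1,1,0,3} = 2
G(25) = mex{2,0,1,0} = 3
G(26) = mex{3,1,0,1} = 2
G(27) = mex{2,2,1,0} = 3
G(28) = mex{3,3,0,1} = 2
G(29) = mex{2,2,1,0} = 3
G(30) = mex{3,3,0,1} = 2
G(31) = mex{2,2,1,0} = 3
G(32) = mex{3,3,2,1} = 0
G(33) = mex{0,2,3,2} = 1
G(n+16) = G(n) holds for n = 0,…,8 (a full window of length max(S) = 9), so the sequence is purely periodic with period 16.

16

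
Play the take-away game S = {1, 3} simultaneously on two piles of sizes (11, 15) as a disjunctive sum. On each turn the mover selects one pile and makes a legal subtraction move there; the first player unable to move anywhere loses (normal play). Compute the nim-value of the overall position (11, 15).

0

All piles use S = {1, 3}:
n :  0  1  2  3  4  5  6  7  8  9 10 11 12 13 14 15
G :  0  1  0  1  0  1  0  1  0  1  0  1  0  1  0  1
Pile A: G(11) = 1.
Pile B: G(15) = 1.
Combined Grundy value = 1 ⊕ 1 = 0.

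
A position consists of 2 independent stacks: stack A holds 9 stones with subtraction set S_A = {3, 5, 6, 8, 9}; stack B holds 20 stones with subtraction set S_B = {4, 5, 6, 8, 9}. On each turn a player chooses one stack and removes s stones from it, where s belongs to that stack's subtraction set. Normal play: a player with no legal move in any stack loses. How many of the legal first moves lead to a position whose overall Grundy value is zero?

Stack A, S = {3, 5, 6, 8, 9}:
n : 0 1 2 3 4 5 6 7 8 9
G : 0 0 0 1 1 1 2 2 2 3
G_A(9) = 3.
Stack B, S = {4, 5, 6, 8, 9}:
G(0) = 0
G(1) = mex{} = 0
G(2) = mex{} = 0
G(3) = mex{} = 0
G(4) = mex{0} = 1
G(5) = mex{0,0} = 1
G(6) = mex{0,0,0} = 1
G(7) = mex{0,0,0} = 1
G(8) = mex{1,0,0,0} = 2
G(9) = mex{1,1,0,0,0} = 2
G(10) = mex{1,1,1,0,0} = 2
G(11) = mex{1,1,1,0,0} = 2
G(12) = mex{2,1,1,1,0} = 3
G(13) = mex{2,2,1,1,1} = 0
G(14) = mex{2,2,2,1,1} = 0
G(15) = mex{2,2,2,1,1} = 0
G(16) = mex{3,2,2,2,1} = 0
G(17) = mex{0,3,2,2,2} = 1
G(18) = mex{0,0,3,2,2} = 1
G(19) = mex{0,0,0,2,2} = 1
G(20) = mex{0,0,0,3,2} = 1
G_B(20) = 1.
Combined Grundy value = 3 ⊕ 1 = 2.
A winning move leaves total XOR = 0, i.e. changes one component's Grundy value g to g ⊕ X where X is the current total.
Stack A: need g' = 3⊕2 = 1. Options: 9−3→G=2, 9−5→G=1, 9−6→G=1, 9−8→G=0, 9−9→G=0. Hits: 2.
Stack B: need g' = 1⊕2 = 3. Options: 20−4→G=0, 20−5→G=0, 20−6→G=0, 20−8→G=3, 20−9→G=2. Hits: 1.

3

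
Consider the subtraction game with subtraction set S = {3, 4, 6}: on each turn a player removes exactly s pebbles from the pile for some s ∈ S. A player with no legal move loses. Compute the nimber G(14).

1

G(0) = 0
G(1) = mex{} = 0
G(2) = mex{} = 0
G(3) = mex{0} = 1
G(4) = mex{0,0} = 1
G(5) = mex{0,0} = 1
G(6) = mex{1,0,0} = 2
G(7) = mex{1,1,0} = 2
G(8) = mex{1,1,0} = 2
G(9) = mex{2,1,1} = 0
G(10) = mex{2,2,1} = 0
G(11) = mex{2,2,1} = 0
G(12) = mex{0,2,2} = 1
G(13) = mex{0,0,2} = 1
G(14) = mex{0,0,2} = 1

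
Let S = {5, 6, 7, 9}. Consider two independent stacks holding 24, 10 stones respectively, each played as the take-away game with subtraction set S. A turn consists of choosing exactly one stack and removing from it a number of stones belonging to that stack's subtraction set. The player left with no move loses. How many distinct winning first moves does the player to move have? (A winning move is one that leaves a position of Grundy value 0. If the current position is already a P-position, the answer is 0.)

0

All stacks use S = {5, 6, 7, 9}:
G(0) = 0
G(1) = mex{} = 0
G(2) = mex{} = 0
G(3) = mex{} = 0
G(4) = mex{} = 0
G(5) = mex{0} = 1
G(6) = mex{0,0} = 1
G(7) = mex{0,0,0} = 1
G(8) = mex{0,0,0} = 1
G(9) = mex{0,0,0,0} = 1
G(10) = mex{1,0,0,0} = 2
G(11) = mex{1,1,0,0} = 2
G(12) = mex{1,1,1,0} = 2
G(13) = mex{1,1,1,0} = 2
G(14) = mex{1,1,1,1} = 0
G(15) = mex{2,1,1,1} = 0
G(16) = mex{2,2,1,1} = 0
G(17) = mex{2,2,2,1} = 0
G(18) = mex{2,2,2,1} = 0
G(19) = mex{0,2,2,2} = 1
G(20) = mex{0,0,2,2} = 1
G(21) = mex{0,0,0,2} = 1
G(22) = mex{0,0,0,2} = 1
G(23) = mex{0,0,0,0} = 1
G(24) = mex{1,0,0,0} = 2
Stack A: G(24) = 2.
Stack B: G(10) = 2.
Combined Grundy value = 2 ⊕ 2 = 0.
A winning move leaves total XOR = 0, i.e. changes one component's Grundy value g to g ⊕ X where X is the current total.
Stack A: target g' = 2⊕0 = 2, but every legal move changes the Grundy value (mex property), so 0 moves.
Stack B: target g' = 2⊕0 = 2, but every legal move changes the Grundy value (mex property), so 0 moves.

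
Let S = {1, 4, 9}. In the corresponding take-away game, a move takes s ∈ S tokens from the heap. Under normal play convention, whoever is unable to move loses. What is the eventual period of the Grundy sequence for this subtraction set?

5

n :  0  1  2  3  4  5  6  7  8  9 10 11 12 13 14 15
G :  0  1  0  1  2  0  1  0  1  2  0  1  0  1  2  0
G(n+5) = G(n) holds for n = 0,…,8 (a full window of length max(S) = 9), so the sequence is purely periodic with period 5.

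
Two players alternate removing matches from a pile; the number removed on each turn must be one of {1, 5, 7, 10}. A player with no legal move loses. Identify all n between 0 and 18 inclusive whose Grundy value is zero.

n :  0  1  2  3  4  5  6  7  8  9 10 11 12 13 14 15 16 17 18
G :  0  1  0  1  0  1  0  1  0  1  2  3  2  3  2  3  2  0  1
P-positions are exactly the n with G(n) = 0.

0, 2, 4, 6, 8, 17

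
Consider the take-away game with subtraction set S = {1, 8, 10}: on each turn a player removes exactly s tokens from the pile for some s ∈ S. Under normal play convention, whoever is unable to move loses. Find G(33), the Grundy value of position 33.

0

n :  0  1  2  3  4  5  6  7  8  9 10 11 12 13 14 15 16 17 18 19 20 21 22 23 24 25 26 27 28 29 30 31 32 33
G :  0  1  0  1  0  1  0  1  2  0  1  0  1  0  1  0  1  2  0  1  0  1  0  1  0  1  2  0  1  0  1  0  1  0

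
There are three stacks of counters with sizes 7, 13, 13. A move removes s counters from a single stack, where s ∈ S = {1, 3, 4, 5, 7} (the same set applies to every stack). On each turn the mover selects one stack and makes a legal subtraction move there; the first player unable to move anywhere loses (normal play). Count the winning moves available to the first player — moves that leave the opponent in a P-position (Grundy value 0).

6

All stacks use S = {1, 3, 4, 5, 7}:
G(0) = 0
G(1) = mex{0} = 1
G(2) = mex{1} = 0
G(3) = mex{0,0} = 1
G(4) = mex{1,1,0} = 2
G(5) = mex{2,0,1,0} = 3
G(6) = mex{3,1,0,1} = 2
G(7) = mex{2,2,1,0,0} = 3
G(8) = mex{3,3,2,1,1} = 0
G(9) = mex{0,2,3,2,0} = 1
G(10) = mex{1,3,2,3,1} = 0
G(11) = mex{0,0,3,2,2} = 1
G(12) = mex{1,1,0,3,3} = 2
G(13) = mex{2,0,1,0,2} = 3
Stack A: G(7) = 3.
Stack B: G(13) = 3.
Stack C: G(13) = 3.
Combined Grundy value = 3 ⊕ 3 ⊕ 3 = 3.
A winning move leaves total XOR = 0, i.e. changes one component's Grundy value g to g ⊕ X where X is the current total.
Stack A: need g' = 3⊕3 = 0. Options: 7−1→G=2, 7−3→G=2, 7−4→G=1, 7−5→G=0, 7−7→G=0. Hits: 2.
Stack B: need g' = 3⊕3 = 0. Options: 13−1→G=2, 13−3→G=0, 13−4→G=1, 13−5→G=0, 13−7→G=2. Hits: 2.
Stack C: need g' = 3⊕3 = 0. Options: 13−1→G=2, 13−3→G=0, 13−4→G=1, 13−5→G=0, 13−7→G=2. Hits: 2.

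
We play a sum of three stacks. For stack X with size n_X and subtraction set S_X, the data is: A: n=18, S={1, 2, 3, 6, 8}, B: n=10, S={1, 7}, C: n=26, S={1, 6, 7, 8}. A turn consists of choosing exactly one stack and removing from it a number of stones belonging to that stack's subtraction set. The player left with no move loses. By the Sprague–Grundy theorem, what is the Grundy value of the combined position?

Stack A, S = {1, 2, 3, 6, 8}:
G(0) = 0
G(1) = mex{0} = 1
G(2) = mex{1,0} = 2
G(3) = mex{2,1,0} = 3
G(4) = mex{3,2,1} = 0
G(5) = mex{0,3,2} = 1
G(6) = mex{1,0,3,0} = 2
G(7) = mex{2,1,0,1} = 3
G(8) = mex{3,2,1,2,0} = 4
G(9) = mex{4,3,2,3,1} = 0
G(10) = mex{0,4,3,0,2} = 1
G(11) = mex{1,0,4,1,3} = 2
G(12) = mex{2,1,0,2,0} = 3
G(13) = mex{3,2,1,3,1} = 0
G(14) = mex{0,3,2,4,2} = 1
G(15) = mex{1,0,3,0,3} = 2
G(16) = mex{2,1,0,1,4} = 3
G(17) = mex{3,2,1,2,0} = 4
G(18) = mex{4,3,2,3,1} = 0
G_A(18) = 0.
Stack B, S = {1, 7}:
n :  0  1  2  3  4  5  6  7  8  9 10
G :  0  1  0  1  0  1  0  1  0  1  0
G_B(10) = 0.
Stack C, S = {1, 6, 7, 8}:
G(0) = 0
G(1) = mex{0} = 1
G(2) = mex{1} = 0
G(3) = mex{0} = 1
G(4) = mex{1} = 0
G(5) = mex{0} = 1
G(6) = mex{1,0} = 2
G(7) = mex{2,1,0} = 3
G(8) = mex{3,0,1,0} = 2
G(9) = mex{2,1,0,1} = 3
G(10) = mex{3,0,1,0} = 2
G(11) = mex{2,1,0,1} = 3
G(12) = mex{3,2,1,0} = 4
G(13) = mex{4,3,2,1} = 0
G(14) = mex{0,2,3,2} = 1
G(15) = mex{1,3,2,3} = 0
G(16) = mex{0,2,3,2} = 1
G(17) = mex{1,3,2,3} = 0
G(18) = mex{0,4,3,2} = 1
G(19) = mex{1,0,4,3} = 2
G(20) = mex{2,1,0,4} = 3
G(21) = mex{3,0,1,0} = 2
G(22) = mex{2,1,0,1} = 3
G(23) = mex{3,0,1,0} = 2
G(24) = mex{2,1,0,1} = 3
G(25) = mex{3,2,1,0} = 4
G(26) = mex{4,3,2,1} = 0
G_C(26) = 0.
Combined Grundy value = 0 ⊕ 0 ⊕ 0 = 0.

0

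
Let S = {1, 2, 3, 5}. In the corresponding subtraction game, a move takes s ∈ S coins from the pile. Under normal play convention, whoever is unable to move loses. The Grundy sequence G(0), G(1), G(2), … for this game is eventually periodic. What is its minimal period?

G(0) = 0
G(1) = mex{0} = 1
G(2) = mex{1,0} = 2
G(3) = mex{2,1,0} = 3
G(4) = mex{3,2,1} = 0
G(5) = mex{0,3,2,0} = 1
G(6) = mex{1,0,3,1} = 2
G(7) = mex{2,1,0,2} = 3
G(8) = mex{3,2,1,3} = 0
G(9) = mex{0,3,2,0} = 1
G(10) = mex{1,0,3,1} = 2
G(11) = mex{2,1,0,2} = 3
G(12) = mex{3,2,1,3} = 0
G(13) = mex{0,3,2,0} = 1
G(14) = mex{1,0,3,1} = 2
G(n+4) = G(n) holds for n = 0,…,4 (a full window of length max(S) = 5), so the sequence is purely periodic with period 4.

4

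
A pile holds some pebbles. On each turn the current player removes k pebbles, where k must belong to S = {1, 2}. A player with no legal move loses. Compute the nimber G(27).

0

n :  0  1  2  3  4  5  6  7  8  9 10 11 12 13 14 15 16 17 18 19 20 21 22 23 24 25 26 27
G :  0  1  2  0  1  2  0  1  2  0  1  2  0  1  2  0  1  2  0  1  2  0  1  2  0  1  2  0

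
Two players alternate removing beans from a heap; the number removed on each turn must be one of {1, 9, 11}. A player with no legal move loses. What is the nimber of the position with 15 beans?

1

n :  0  1  2  3  4  5  6  7  8  9 10 11 12 13 14 15
G :  0  1  0  1  0  1  0  1  0  1  0  1  0  1  0  1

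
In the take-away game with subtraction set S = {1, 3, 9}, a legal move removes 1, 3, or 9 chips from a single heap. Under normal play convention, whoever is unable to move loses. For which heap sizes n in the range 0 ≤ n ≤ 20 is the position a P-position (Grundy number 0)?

n :  0  1  2  3  4  5  6  7  8  9 10 11 12 13 14 15 16 17 18 19 20
G :  0  1  0  1  0  1  0  1  0  1  0  1  0  1  0  1  0  1  0  1  0
P-positions are exactly the n with G(n) = 0.

0, 2, 4, 6, 8, 10, 12, 14, 16, 18, 20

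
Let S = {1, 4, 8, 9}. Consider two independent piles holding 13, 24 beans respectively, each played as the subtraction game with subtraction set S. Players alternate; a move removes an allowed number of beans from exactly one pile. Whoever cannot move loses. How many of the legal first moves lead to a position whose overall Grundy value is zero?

All piles use S = {1, 4, 8, 9}:
G(0) = 0
G(1) = mex{0} = 1
G(2) = mex{1} = 0
G(3) = mex{0} = 1
G(4) = mex{1,0} = 2
G(5) = mex{2,1} = 0
G(6) = mex{0,0} = 1
G(7) = mex{1,1} = 0
G(8) = mex{0,2,0} = 1
G(9) = mex{1,0,1,0} = 2
G(10) = mex{2,1,0,1} = 3
G(11) = mex{3,0,1,0} = 2
G(12) = mex{2,1,2,1} = 0
G(13) = mex{0,2,0,2} = 1
G(14) = mex{1,3,1,0} = 2
G(15) = mex{2,2,0,1} = 3
G(16) = mex{3,0,1,0} = 2
G(17) = mex{2,1,2,1} = 0
G(18) = mex{0,2,3,2} = 1
G(19) = mex{1,3,2,3} = 0
G(20) = mex{0,2,0,2} = 1
G(21) = mex{1,0,1,0} = 2
G(22) = mex{2,1,2,1} = 0
G(23) = mex{0,0,3,2} = 1
G(24) = mex{1,1,2,3} = 0
Pile A: G(13) = 1.
Pile B: G(24) = 0.
Combined Grundy value = 1 ⊕ 0 = 1.
A winning move leaves total XOR = 0, i.e. changes one component's Grundy value g to g ⊕ X where X is the current total.
Pile A: need g' = 1⊕1 = 0. Options: 13−1→G=0, 13−4→G=2, 13−8→G=0, 13−9→G=2. Hits: 2.
Pile B: need g' = 0⊕1 = 1. Options: 24−1→G=1, 24−4→G=1, 24−8→G=2, 24−9→G=3. Hits: 2.

4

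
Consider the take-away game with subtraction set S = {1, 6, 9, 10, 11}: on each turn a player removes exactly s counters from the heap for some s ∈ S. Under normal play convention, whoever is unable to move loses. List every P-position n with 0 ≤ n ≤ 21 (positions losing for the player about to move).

0, 2, 4, 7, 19, 21

G(0) = 0
G(1) = mex{0} = 1
G(2) = mex{1} = 0
G(3) = mex{0} = 1
G(4) = mex{1} = 0
G(5) = mex{0} = 1
G(6) = mex{1,0} = 2
G(7) = mex{2,1} = 0
G(8) = mex{0,0} = 1
G(9) = mex{1,1,0} = 2
G(10) = mex{2,0,1,0} = 3
G(11) = mex{3,1,0,1,0} = 2
G(12) = mex{2,2,1,0,1} = 3
G(13) = mex{3,0,0,1,0} = 2
G(14) = mex{2,1,1,0,1} = 3
G(15) = mex{3,2,2,1,0} = 4
G(16) = mex{4,3,0,2,1} = 5
G(17) = mex{5,2,1,0,2} = 3
G(18) = mex{3,3,2,1,0} = 4
G(19) = mex{4,2,3,2,1} = 0
G(20) = mex{0,3,2,3,2} = 1
G(21) = mex{1,4,3,2,3} = 0
P-positions are exactly the n with G(n) = 0.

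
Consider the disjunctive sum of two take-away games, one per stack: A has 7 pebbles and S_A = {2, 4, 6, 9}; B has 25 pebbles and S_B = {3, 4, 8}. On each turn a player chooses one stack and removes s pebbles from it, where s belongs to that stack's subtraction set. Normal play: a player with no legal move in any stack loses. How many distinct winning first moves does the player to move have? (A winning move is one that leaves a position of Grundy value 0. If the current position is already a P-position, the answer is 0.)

Stack A, S = {2, 4, 6, 9}:
n : 0 1 2 3 4 5 6 7
G : 0 0 1 1 2 2 3 3
G_A(7) = 3.
Stack B, S = {3, 4, 8}:
n :  0  1  2  3  4  5  6  7  8  9 10 11 12 13 14 15 16 17 18 19 20 21 22 23 24 25
G :  0  0  0  1  1  1  2  0  2  3  1  3  0  0  0  1  1  1  2  0  2  3  1  3  0  0
G_B(25) = 0.
Combined Grundy value = 3 ⊕ 0 = 3.
A winning move leaves total XOR = 0, i.e. changes one component's Grundy value g to g ⊕ X where X is the current total.
Stack A: need g' = 3⊕3 = 0. Options: 7−2→G=2, 7−4→G=1, 7−6→G=0. Hits: 1.
Stack B: need g' = 0⊕3 = 3. Options: 25−3→G=1, 25−4→G=3, 25−8→G=1. Hits: 1.

2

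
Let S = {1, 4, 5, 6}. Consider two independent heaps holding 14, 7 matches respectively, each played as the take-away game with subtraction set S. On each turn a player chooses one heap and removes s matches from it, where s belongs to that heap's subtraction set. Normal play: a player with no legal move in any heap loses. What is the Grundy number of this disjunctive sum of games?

0

All heaps use S = {1, 4, 5, 6}:
n :  0  1  2  3  4  5  6  7  8  9 10 11 12 13 14
G :  0  1  0  1  2  3  2  3  4  0  1  0  1  2  3
Heap A: G(14) = 3.
Heap B: G(7) = 3.
Combined Grundy value = 3 ⊕ 3 = 0.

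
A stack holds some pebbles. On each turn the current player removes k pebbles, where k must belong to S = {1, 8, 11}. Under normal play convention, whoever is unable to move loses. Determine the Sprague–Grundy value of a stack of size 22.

G(0) = 0
G(1) = mex{0} = 1
G(2) = mex{1} = 0
G(3) = mex{0} = 1
G(4) = mex{1} = 0
G(5) = mex{0} = 1
G(6) = mex{1} = 0
G(7) = mex{0} = 1
G(8) = mex{1,0} = 2
G(9) = mex{2,1} = 0
G(10) = mex{0,0} = 1
G(11) = mex{1,1,0} = 2
G(12) = mex{2,0,1} = 3
G(13) = mex{3,1,0} = 2
G(14) = mex{2,0,1} = 3
G(15) = mex{3,1,0} = 2
G(16) = mex{2,2,1} = 0
G(17) = mex{0,0,0} = 1
G(18) = mex{1,1,1} = 0
G(19) = mex{0,2,2} = 1
G(20) = mex{1,3,0} = 2
G(21) = mex{2,2,1} = 0
G(22) = mex{0,3,2} = 1

1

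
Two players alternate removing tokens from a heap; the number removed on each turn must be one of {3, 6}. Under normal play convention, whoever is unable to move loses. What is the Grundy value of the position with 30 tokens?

G(0) = 0
G(1) = mex{} = 0
G(2) = mex{} = 0
G(3) = mex{0} = 1
G(4) = mex{0} = 1
G(5) = mex{0} = 1
G(6) = mex{1,0} = 2
G(7) = mex{1,0} = 2
G(8) = mex{1,0} = 2
G(9) = mex{2,1} = 0
G(10) = mex{2,1} = 0
G(11) = mex{2,1} = 0
G(12) = mex{0,2} = 1
G(13) = mex{0,2} = 1
G(14) = mex{0,2} = 1
G(15) = mex{1,0} = 2
G(16) = mex{1,0} = 2
G(17) = mex{1,0} = 2
G(18) = mex{2,1} = 0
G(19) = mex{2,1} = 0
G(20) = mex{2,1} = 0
G(21) = mex{0,2} = 1
G(22) = mex{0,2} = 1
G(23) = mex{0,2} = 1
G(24) = mex{1,0} = 2
G(25) = mex{1,0} = 2
G(26) = mex{1,0} = 2
G(27) = mex{2,1} = 0
G(28) = mex{2,1} = 0
G(29) = mex{2,1} = 0
G(30) = mex{0,2} = 1

1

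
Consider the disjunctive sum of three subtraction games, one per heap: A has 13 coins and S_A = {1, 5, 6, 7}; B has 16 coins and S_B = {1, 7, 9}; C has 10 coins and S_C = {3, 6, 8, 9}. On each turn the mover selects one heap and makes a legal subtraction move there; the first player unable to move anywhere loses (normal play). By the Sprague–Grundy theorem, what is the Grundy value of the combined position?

Heap A, S = {1, 5, 6, 7}:
n :  0  1  2  3  4  5  6  7  8  9 10 11 12 13
G :  0  1  0  1  0  1  2  3  2  3  2  3  0  1
G_A(13) = 1.
Heap B, S = {1, 7, 9}:
n :  0  1  2  3  4  5  6  7  8  9 10 11 12 13 14 15 16
G :  0  1  0  1  0  1  0  1  0  1  0  1  0  1  0  1  0
G_B(16) = 0.
Heap C, S = {3, 6, 8, 9}:
n :  0  1  2  3  4  5  6  7  8  9 10
G :  0  0  0  1  1  1  2  2  2  3  3
G_C(10) = 3.
Combined Grundy value = 1 ⊕ 0 ⊕ 3 = 2.

2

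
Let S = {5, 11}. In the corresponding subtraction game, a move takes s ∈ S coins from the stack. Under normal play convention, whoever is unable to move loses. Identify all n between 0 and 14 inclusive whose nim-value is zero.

G(0) = 0
G(1) = mex{} = 0
G(2) = mex{} = 0
G(3) = mex{} = 0
G(4) = mex{} = 0
G(5) = mex{0} = 1
G(6) = mex{0} = 1
G(7) = mex{0} = 1
G(8) = mex{0} = 1
G(9) = mex{0} = 1
G(10) = mex{1} = 0
G(11) = mex{1,0} = 2
G(12) = mex{1,0} = 2
G(13) = mex{1,0} = 2
G(14) = mex{1,0} = 2
P-positions are exactly the n with G(n) = 0.

0, 1, 2, 3, 4, 10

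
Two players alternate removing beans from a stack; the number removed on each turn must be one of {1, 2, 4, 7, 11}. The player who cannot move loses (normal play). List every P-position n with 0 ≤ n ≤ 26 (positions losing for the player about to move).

0, 3, 6, 9, 12, 15, 18, 21, 24

G(0) = 0
G(1) = mex{0} = 1
G(2) = mex{1,0} = 2
G(3) = mex{2,1} = 0
G(4) = mex{0,2,0} = 1
G(5) = mex{1,0,1} = 2
G(6) = mex{2,1,2} = 0
G(7) = mex{0,2,0,0} = 1
G(8) = mex{1,0,1,1} = 2
G(9) = mex{2,1,2,2} = 0
G(10) = mex{0,2,0,0} = 1
G(11) = mex{1,0,1,1,0} = 2
G(12) = mex{2,1,2,2,1} = 0
G(13) = mex{0,2,0,0,2} = 1
G(14) = mex{1,0,1,1,0} = 2
G(15) = mex{2,1,2,2,1} = 0
G(16) = mex{0,2,0,0,2} = 1
G(17) = mex{1,0,1,1,0} = 2
G(18) = mex{2,1,2,2,1} = 0
G(19) = mex{0,2,0,0,2} = 1
G(20) = mex{1,0,1,1,0} = 2
G(21) = mex{2,1,2,2,1} = 0
G(22) = mex{0,2,0,0,2} = 1
G(23) = mex{1,0,1,1,0} = 2
G(24) = mex{2,1,2,2,1} = 0
G(25) = mex{0,2,0,0,2} = 1
G(26) = mex{1,0,1,1,0} = 2
P-positions are exactly the n with G(n) = 0.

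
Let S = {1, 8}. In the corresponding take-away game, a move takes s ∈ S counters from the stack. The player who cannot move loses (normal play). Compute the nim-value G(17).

G(0) = 0
G(1) = mex{0} = 1
G(2) = mex{1} = 0
G(3) = mex{0} = 1
G(4) = mex{1} = 0
G(5) = mex{0} = 1
G(6) = mex{1} = 0
G(7) = mex{0} = 1
G(8) = mex{1,0} = 2
G(9) = mex{2,1} = 0
G(10) = mex{0,0} = 1
G(11) = mex{1,1} = 0
G(12) = mex{0,0} = 1
G(13) = mex{1,1} = 0
G(14) = mex{0,0} = 1
G(15) = mex{1,1} = 0
G(16) = mex{0,2} = 1
G(17) = mex{1,0} = 2

2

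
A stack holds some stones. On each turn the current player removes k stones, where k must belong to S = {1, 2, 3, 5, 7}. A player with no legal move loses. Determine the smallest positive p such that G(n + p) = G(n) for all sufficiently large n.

4

n :  0  1  2  3  4  5  6  7  8  9 10 11 12 13 14
G :  0  1  2  3  0  1  2  3  0  1  2  3  0  1  2
G(n+4) = G(n) holds for n = 0,…,6 (a full window of length max(S) = 7), so the sequence is purely periodic with period 4.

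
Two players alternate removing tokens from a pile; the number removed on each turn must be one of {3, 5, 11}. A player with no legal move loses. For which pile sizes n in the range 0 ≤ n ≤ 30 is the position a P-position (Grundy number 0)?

n :  0  1  2  3  4  5  6  7  8  9 10 11 12 13 14 15 16 17 18 19 20 21 22 23 24 25 26 27 28 29 30
G :  0  0  0  1  1  1  2  2  0  0  0  1  1  1  2  2  0  0  0  1  1  1  2  2  0  0  0  1  1  1  2
P-positions are exactly the n with G(n) = 0.

0, 1, 2, 8, 9, 10, 16, 17, 18, 24, 25, 26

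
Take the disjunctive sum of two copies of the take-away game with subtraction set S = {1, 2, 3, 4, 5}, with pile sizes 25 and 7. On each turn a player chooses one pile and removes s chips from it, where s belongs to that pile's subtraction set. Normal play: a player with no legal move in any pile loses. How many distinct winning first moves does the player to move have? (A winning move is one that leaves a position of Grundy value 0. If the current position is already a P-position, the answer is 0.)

All piles use S = {1, 2, 3, 4, 5}:
G(0) = 0
G(1) = mex{0} = 1
G(2) = mex{1,0} = 2
G(3) = mex{2,1,0} = 3
G(4) = mex{3,2,1,0} = 4
G(5) = mex{4,3,2,1,0} = 5
G(6) = mex{5,4,3,2,1} = 0
G(7) = mex{0,5,4,3,2} = 1
G(8) = mex{1,0,5,4,3} = 2
G(9) = mex{2,1,0,5,4} = 3
G(10) = mex{3,2,1,0,5} = 4
G(11) = mex{4,3,2,1,0} = 5
G(12) = mex{5,4,3,2,1} = 0
G(13) = mex{0,5,4,3,2} = 1
G(14) = mex{1,0,5,4,3} = 2
G(15) = mex{2,1,0,5,4} = 3
G(16) = mex{3,2,1,0,5} = 4
G(17) = mex{4,3,2,1,0} = 5
G(18) = mex{5,4,3,2,1} = 0
G(19) = mex{0,5,4,3,2} = 1
G(20) = mex{1,0,5,4,3} = 2
G(21) = mex{2,1,0,5,4} = 3
G(22) = mex{3,2,1,0,5} = 4
G(23) = mex{4,3,2,1,0} = 5
G(24) = mex{5,4,3,2,1} = 0
G(25) = mex{0,5,4,3,2} = 1
Pile A: G(25) = 1.
Pile B: G(7) = 1.
Combined Grundy value = 1 ⊕ 1 = 0.
A winning move leaves total XOR = 0, i.e. changes one component's Grundy value g to g ⊕ X where X is the current total.
Pile A: target g' = 1⊕0 = 1, but every legal move changes the Grundy value (mex property), so 0 moves.
Pile B: target g' = 1⊕0 = 1, but every legal move changes the Grundy value (mex property), so 0 moves.

0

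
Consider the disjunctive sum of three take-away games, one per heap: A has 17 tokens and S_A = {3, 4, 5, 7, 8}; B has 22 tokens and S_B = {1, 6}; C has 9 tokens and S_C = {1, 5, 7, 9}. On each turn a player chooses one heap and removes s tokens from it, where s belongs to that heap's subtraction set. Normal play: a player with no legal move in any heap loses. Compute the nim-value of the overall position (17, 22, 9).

2

Heap A, S = {3, 4, 5, 7, 8}:
n :  0  1  2  3  4  5  6  7  8  9 10 11 12 13 14 15 16 17
G :  0  0  0  1  1  1  2  2  2  3  3  0  0  0  1  1  1  2
G_A(17) = 2.
Heap B, S = {1, 6}:
G(0) = 0
G(1) = mex{0} = 1
G(2) = mex{1} = 0
G(3) = mex{0} = 1
G(4) = mex{1} = 0
G(5) = mex{0} = 1
G(6) = mex{1,0} = 2
G(7) = mex{2,1} = 0
G(8) = mex{0,0} = 1
G(9) = mex{1,1} = 0
G(10) = mex{0,0} = 1
G(11) = mex{1,1} = 0
G(12) = mex{0,2} = 1
G(13) = mex{1,0} = 2
G(14) = mex{2,1} = 0
G(15) = mex{0,0} = 1
G(16) = mex{1,1} = 0
G(17) = mex{0,0} = 1
G(18) = mex{1,1} = 0
G(19) = mex{0,2} = 1
G(20) = mex{1,0} = 2
G(21) = mex{2,1} = 0
G(22) = mex{0,0} = 1
G_B(22) = 1.
Heap C, S = {1, 5, 7, 9}:
n : 0 1 2 3 4 5 6 7 8 9
G : 0 1 0 1 0 1 0 1 0 1
G_C(9) = 1.
Combined Grundy value = 2 ⊕ 1 ⊕ 1 = 2.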